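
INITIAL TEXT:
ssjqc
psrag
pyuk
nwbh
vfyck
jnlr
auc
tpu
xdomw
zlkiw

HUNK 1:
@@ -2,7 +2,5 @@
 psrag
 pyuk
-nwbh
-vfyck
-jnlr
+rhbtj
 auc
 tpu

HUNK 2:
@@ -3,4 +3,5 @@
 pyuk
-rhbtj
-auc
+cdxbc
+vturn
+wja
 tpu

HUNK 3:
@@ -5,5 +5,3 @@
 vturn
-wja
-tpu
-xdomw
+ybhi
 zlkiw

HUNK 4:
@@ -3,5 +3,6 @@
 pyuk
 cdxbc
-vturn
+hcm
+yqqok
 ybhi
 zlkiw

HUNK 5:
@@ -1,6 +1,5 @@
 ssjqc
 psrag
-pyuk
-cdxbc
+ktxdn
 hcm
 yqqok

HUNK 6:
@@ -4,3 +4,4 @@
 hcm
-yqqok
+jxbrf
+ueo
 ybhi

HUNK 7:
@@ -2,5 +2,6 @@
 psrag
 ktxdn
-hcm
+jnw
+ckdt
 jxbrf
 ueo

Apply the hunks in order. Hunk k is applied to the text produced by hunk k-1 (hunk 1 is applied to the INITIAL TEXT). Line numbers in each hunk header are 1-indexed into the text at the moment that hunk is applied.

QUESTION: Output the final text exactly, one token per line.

Hunk 1: at line 2 remove [nwbh,vfyck,jnlr] add [rhbtj] -> 8 lines: ssjqc psrag pyuk rhbtj auc tpu xdomw zlkiw
Hunk 2: at line 3 remove [rhbtj,auc] add [cdxbc,vturn,wja] -> 9 lines: ssjqc psrag pyuk cdxbc vturn wja tpu xdomw zlkiw
Hunk 3: at line 5 remove [wja,tpu,xdomw] add [ybhi] -> 7 lines: ssjqc psrag pyuk cdxbc vturn ybhi zlkiw
Hunk 4: at line 3 remove [vturn] add [hcm,yqqok] -> 8 lines: ssjqc psrag pyuk cdxbc hcm yqqok ybhi zlkiw
Hunk 5: at line 1 remove [pyuk,cdxbc] add [ktxdn] -> 7 lines: ssjqc psrag ktxdn hcm yqqok ybhi zlkiw
Hunk 6: at line 4 remove [yqqok] add [jxbrf,ueo] -> 8 lines: ssjqc psrag ktxdn hcm jxbrf ueo ybhi zlkiw
Hunk 7: at line 2 remove [hcm] add [jnw,ckdt] -> 9 lines: ssjqc psrag ktxdn jnw ckdt jxbrf ueo ybhi zlkiw

Answer: ssjqc
psrag
ktxdn
jnw
ckdt
jxbrf
ueo
ybhi
zlkiw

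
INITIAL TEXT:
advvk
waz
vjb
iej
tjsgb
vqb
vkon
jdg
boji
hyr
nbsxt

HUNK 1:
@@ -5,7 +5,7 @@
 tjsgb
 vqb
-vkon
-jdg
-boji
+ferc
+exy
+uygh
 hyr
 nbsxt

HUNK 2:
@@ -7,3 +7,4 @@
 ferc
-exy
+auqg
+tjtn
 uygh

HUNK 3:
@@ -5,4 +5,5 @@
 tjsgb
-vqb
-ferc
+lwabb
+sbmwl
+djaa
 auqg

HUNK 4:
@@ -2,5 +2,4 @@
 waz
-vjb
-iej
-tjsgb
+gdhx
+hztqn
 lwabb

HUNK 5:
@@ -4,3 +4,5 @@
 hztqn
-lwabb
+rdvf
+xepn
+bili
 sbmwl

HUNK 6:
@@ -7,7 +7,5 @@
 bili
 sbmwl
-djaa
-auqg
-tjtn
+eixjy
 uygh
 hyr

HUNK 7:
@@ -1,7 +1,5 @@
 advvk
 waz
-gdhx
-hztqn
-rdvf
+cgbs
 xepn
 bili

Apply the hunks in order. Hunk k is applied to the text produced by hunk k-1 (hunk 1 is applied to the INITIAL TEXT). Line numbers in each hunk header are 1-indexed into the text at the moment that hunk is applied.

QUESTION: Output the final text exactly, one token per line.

Answer: advvk
waz
cgbs
xepn
bili
sbmwl
eixjy
uygh
hyr
nbsxt

Derivation:
Hunk 1: at line 5 remove [vkon,jdg,boji] add [ferc,exy,uygh] -> 11 lines: advvk waz vjb iej tjsgb vqb ferc exy uygh hyr nbsxt
Hunk 2: at line 7 remove [exy] add [auqg,tjtn] -> 12 lines: advvk waz vjb iej tjsgb vqb ferc auqg tjtn uygh hyr nbsxt
Hunk 3: at line 5 remove [vqb,ferc] add [lwabb,sbmwl,djaa] -> 13 lines: advvk waz vjb iej tjsgb lwabb sbmwl djaa auqg tjtn uygh hyr nbsxt
Hunk 4: at line 2 remove [vjb,iej,tjsgb] add [gdhx,hztqn] -> 12 lines: advvk waz gdhx hztqn lwabb sbmwl djaa auqg tjtn uygh hyr nbsxt
Hunk 5: at line 4 remove [lwabb] add [rdvf,xepn,bili] -> 14 lines: advvk waz gdhx hztqn rdvf xepn bili sbmwl djaa auqg tjtn uygh hyr nbsxt
Hunk 6: at line 7 remove [djaa,auqg,tjtn] add [eixjy] -> 12 lines: advvk waz gdhx hztqn rdvf xepn bili sbmwl eixjy uygh hyr nbsxt
Hunk 7: at line 1 remove [gdhx,hztqn,rdvf] add [cgbs] -> 10 lines: advvk waz cgbs xepn bili sbmwl eixjy uygh hyr nbsxt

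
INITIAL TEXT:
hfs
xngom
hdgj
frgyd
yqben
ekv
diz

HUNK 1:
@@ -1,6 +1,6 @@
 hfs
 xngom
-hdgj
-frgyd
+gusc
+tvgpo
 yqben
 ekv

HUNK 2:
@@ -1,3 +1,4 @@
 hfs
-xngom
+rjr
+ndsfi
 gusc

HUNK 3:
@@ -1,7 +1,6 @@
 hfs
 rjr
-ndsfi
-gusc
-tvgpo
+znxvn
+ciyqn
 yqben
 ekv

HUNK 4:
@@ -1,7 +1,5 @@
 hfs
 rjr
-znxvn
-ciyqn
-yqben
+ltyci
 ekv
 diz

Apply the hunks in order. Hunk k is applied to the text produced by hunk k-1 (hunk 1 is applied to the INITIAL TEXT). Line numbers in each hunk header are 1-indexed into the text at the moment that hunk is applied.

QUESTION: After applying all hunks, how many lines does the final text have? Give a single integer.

Answer: 5

Derivation:
Hunk 1: at line 1 remove [hdgj,frgyd] add [gusc,tvgpo] -> 7 lines: hfs xngom gusc tvgpo yqben ekv diz
Hunk 2: at line 1 remove [xngom] add [rjr,ndsfi] -> 8 lines: hfs rjr ndsfi gusc tvgpo yqben ekv diz
Hunk 3: at line 1 remove [ndsfi,gusc,tvgpo] add [znxvn,ciyqn] -> 7 lines: hfs rjr znxvn ciyqn yqben ekv diz
Hunk 4: at line 1 remove [znxvn,ciyqn,yqben] add [ltyci] -> 5 lines: hfs rjr ltyci ekv diz
Final line count: 5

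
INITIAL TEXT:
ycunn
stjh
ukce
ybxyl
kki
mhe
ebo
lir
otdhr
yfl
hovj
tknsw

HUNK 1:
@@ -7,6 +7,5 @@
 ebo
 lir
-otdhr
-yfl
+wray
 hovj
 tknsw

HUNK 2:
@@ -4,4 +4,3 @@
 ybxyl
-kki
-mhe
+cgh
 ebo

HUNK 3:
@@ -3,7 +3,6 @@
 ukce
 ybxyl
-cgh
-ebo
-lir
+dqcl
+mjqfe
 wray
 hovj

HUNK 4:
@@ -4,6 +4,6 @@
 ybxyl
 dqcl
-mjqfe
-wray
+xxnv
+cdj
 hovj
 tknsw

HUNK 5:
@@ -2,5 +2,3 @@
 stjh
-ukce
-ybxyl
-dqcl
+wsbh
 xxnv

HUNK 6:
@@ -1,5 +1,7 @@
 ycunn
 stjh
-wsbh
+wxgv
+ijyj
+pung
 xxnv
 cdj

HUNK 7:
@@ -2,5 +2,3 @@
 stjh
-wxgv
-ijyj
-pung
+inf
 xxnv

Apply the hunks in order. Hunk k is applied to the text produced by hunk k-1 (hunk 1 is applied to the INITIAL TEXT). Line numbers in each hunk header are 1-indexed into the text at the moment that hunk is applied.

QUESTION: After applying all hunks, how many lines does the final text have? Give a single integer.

Hunk 1: at line 7 remove [otdhr,yfl] add [wray] -> 11 lines: ycunn stjh ukce ybxyl kki mhe ebo lir wray hovj tknsw
Hunk 2: at line 4 remove [kki,mhe] add [cgh] -> 10 lines: ycunn stjh ukce ybxyl cgh ebo lir wray hovj tknsw
Hunk 3: at line 3 remove [cgh,ebo,lir] add [dqcl,mjqfe] -> 9 lines: ycunn stjh ukce ybxyl dqcl mjqfe wray hovj tknsw
Hunk 4: at line 4 remove [mjqfe,wray] add [xxnv,cdj] -> 9 lines: ycunn stjh ukce ybxyl dqcl xxnv cdj hovj tknsw
Hunk 5: at line 2 remove [ukce,ybxyl,dqcl] add [wsbh] -> 7 lines: ycunn stjh wsbh xxnv cdj hovj tknsw
Hunk 6: at line 1 remove [wsbh] add [wxgv,ijyj,pung] -> 9 lines: ycunn stjh wxgv ijyj pung xxnv cdj hovj tknsw
Hunk 7: at line 2 remove [wxgv,ijyj,pung] add [inf] -> 7 lines: ycunn stjh inf xxnv cdj hovj tknsw
Final line count: 7

Answer: 7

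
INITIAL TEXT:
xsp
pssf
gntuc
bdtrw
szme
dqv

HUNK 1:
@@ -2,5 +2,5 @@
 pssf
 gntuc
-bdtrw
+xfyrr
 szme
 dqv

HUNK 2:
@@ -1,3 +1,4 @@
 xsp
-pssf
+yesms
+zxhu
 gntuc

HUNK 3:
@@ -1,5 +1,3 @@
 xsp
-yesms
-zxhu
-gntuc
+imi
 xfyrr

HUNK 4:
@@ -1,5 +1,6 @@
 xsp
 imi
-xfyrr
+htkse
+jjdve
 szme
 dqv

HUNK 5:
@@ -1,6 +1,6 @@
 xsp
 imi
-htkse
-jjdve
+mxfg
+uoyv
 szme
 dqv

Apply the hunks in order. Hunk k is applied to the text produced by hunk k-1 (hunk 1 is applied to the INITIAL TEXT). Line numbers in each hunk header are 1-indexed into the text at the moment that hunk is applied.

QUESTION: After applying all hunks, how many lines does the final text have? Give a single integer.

Hunk 1: at line 2 remove [bdtrw] add [xfyrr] -> 6 lines: xsp pssf gntuc xfyrr szme dqv
Hunk 2: at line 1 remove [pssf] add [yesms,zxhu] -> 7 lines: xsp yesms zxhu gntuc xfyrr szme dqv
Hunk 3: at line 1 remove [yesms,zxhu,gntuc] add [imi] -> 5 lines: xsp imi xfyrr szme dqv
Hunk 4: at line 1 remove [xfyrr] add [htkse,jjdve] -> 6 lines: xsp imi htkse jjdve szme dqv
Hunk 5: at line 1 remove [htkse,jjdve] add [mxfg,uoyv] -> 6 lines: xsp imi mxfg uoyv szme dqv
Final line count: 6

Answer: 6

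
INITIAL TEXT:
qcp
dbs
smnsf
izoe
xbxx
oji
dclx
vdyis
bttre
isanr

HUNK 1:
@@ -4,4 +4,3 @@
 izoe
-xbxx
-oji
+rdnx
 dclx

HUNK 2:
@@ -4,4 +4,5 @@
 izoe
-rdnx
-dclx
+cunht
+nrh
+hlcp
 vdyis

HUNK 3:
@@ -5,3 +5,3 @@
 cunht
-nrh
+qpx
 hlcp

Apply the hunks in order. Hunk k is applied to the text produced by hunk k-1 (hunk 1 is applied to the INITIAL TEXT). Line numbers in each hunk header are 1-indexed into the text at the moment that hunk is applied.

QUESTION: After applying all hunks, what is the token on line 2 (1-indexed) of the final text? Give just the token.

Hunk 1: at line 4 remove [xbxx,oji] add [rdnx] -> 9 lines: qcp dbs smnsf izoe rdnx dclx vdyis bttre isanr
Hunk 2: at line 4 remove [rdnx,dclx] add [cunht,nrh,hlcp] -> 10 lines: qcp dbs smnsf izoe cunht nrh hlcp vdyis bttre isanr
Hunk 3: at line 5 remove [nrh] add [qpx] -> 10 lines: qcp dbs smnsf izoe cunht qpx hlcp vdyis bttre isanr
Final line 2: dbs

Answer: dbs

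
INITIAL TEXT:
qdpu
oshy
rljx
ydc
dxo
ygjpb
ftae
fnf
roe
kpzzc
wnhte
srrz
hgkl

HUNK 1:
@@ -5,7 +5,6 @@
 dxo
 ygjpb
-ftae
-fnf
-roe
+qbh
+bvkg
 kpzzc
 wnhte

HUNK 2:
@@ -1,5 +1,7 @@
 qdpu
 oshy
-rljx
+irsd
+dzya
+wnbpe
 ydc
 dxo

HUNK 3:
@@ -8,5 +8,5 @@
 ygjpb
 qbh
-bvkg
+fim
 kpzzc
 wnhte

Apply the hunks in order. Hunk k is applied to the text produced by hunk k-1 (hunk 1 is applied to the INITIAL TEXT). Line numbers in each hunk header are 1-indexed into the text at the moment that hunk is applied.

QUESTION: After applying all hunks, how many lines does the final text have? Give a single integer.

Hunk 1: at line 5 remove [ftae,fnf,roe] add [qbh,bvkg] -> 12 lines: qdpu oshy rljx ydc dxo ygjpb qbh bvkg kpzzc wnhte srrz hgkl
Hunk 2: at line 1 remove [rljx] add [irsd,dzya,wnbpe] -> 14 lines: qdpu oshy irsd dzya wnbpe ydc dxo ygjpb qbh bvkg kpzzc wnhte srrz hgkl
Hunk 3: at line 8 remove [bvkg] add [fim] -> 14 lines: qdpu oshy irsd dzya wnbpe ydc dxo ygjpb qbh fim kpzzc wnhte srrz hgkl
Final line count: 14

Answer: 14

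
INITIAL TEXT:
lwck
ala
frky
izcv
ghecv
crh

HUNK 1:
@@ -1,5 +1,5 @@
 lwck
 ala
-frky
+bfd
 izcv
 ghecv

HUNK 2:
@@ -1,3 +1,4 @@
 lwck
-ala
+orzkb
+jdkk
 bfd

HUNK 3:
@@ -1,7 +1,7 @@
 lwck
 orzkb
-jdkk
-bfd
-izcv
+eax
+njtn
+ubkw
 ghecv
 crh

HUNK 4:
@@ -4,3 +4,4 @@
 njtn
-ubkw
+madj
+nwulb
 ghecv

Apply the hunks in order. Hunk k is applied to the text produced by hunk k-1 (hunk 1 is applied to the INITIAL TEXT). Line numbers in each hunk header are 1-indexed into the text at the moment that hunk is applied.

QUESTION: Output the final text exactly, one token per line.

Hunk 1: at line 1 remove [frky] add [bfd] -> 6 lines: lwck ala bfd izcv ghecv crh
Hunk 2: at line 1 remove [ala] add [orzkb,jdkk] -> 7 lines: lwck orzkb jdkk bfd izcv ghecv crh
Hunk 3: at line 1 remove [jdkk,bfd,izcv] add [eax,njtn,ubkw] -> 7 lines: lwck orzkb eax njtn ubkw ghecv crh
Hunk 4: at line 4 remove [ubkw] add [madj,nwulb] -> 8 lines: lwck orzkb eax njtn madj nwulb ghecv crh

Answer: lwck
orzkb
eax
njtn
madj
nwulb
ghecv
crh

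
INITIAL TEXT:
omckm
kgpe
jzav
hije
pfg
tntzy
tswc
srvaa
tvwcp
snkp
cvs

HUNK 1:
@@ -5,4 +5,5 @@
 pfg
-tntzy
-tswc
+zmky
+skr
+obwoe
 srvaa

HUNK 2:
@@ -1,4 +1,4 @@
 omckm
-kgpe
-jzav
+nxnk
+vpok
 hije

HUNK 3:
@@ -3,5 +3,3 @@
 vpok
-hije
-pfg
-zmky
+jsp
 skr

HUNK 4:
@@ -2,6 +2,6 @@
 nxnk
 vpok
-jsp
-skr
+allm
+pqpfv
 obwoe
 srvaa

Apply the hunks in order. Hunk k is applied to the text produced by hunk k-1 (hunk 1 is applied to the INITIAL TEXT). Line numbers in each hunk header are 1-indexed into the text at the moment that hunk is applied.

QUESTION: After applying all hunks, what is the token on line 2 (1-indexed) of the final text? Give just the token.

Hunk 1: at line 5 remove [tntzy,tswc] add [zmky,skr,obwoe] -> 12 lines: omckm kgpe jzav hije pfg zmky skr obwoe srvaa tvwcp snkp cvs
Hunk 2: at line 1 remove [kgpe,jzav] add [nxnk,vpok] -> 12 lines: omckm nxnk vpok hije pfg zmky skr obwoe srvaa tvwcp snkp cvs
Hunk 3: at line 3 remove [hije,pfg,zmky] add [jsp] -> 10 lines: omckm nxnk vpok jsp skr obwoe srvaa tvwcp snkp cvs
Hunk 4: at line 2 remove [jsp,skr] add [allm,pqpfv] -> 10 lines: omckm nxnk vpok allm pqpfv obwoe srvaa tvwcp snkp cvs
Final line 2: nxnk

Answer: nxnk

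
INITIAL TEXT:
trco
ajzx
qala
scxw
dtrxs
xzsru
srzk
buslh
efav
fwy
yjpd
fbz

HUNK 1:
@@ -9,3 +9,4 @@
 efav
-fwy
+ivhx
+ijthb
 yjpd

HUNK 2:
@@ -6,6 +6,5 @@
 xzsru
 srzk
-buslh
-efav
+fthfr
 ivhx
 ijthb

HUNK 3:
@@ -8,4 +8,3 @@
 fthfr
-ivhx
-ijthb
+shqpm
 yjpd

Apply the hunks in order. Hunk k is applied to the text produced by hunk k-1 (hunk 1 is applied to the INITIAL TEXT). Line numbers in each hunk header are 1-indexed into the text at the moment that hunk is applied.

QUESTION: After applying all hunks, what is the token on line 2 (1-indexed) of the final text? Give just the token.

Hunk 1: at line 9 remove [fwy] add [ivhx,ijthb] -> 13 lines: trco ajzx qala scxw dtrxs xzsru srzk buslh efav ivhx ijthb yjpd fbz
Hunk 2: at line 6 remove [buslh,efav] add [fthfr] -> 12 lines: trco ajzx qala scxw dtrxs xzsru srzk fthfr ivhx ijthb yjpd fbz
Hunk 3: at line 8 remove [ivhx,ijthb] add [shqpm] -> 11 lines: trco ajzx qala scxw dtrxs xzsru srzk fthfr shqpm yjpd fbz
Final line 2: ajzx

Answer: ajzx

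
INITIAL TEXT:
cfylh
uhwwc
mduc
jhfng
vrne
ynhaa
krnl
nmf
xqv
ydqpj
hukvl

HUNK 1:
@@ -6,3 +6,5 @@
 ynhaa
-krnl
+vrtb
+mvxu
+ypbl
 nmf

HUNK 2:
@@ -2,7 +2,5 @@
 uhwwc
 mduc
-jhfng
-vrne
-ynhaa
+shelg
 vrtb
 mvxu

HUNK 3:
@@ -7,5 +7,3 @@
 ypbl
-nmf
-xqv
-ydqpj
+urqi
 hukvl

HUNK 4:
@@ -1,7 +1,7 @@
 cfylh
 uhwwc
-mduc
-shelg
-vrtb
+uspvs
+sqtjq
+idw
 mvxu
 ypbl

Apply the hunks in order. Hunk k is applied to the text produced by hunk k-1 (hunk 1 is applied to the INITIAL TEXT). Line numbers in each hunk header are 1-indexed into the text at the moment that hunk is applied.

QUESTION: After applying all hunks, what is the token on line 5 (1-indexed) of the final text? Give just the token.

Hunk 1: at line 6 remove [krnl] add [vrtb,mvxu,ypbl] -> 13 lines: cfylh uhwwc mduc jhfng vrne ynhaa vrtb mvxu ypbl nmf xqv ydqpj hukvl
Hunk 2: at line 2 remove [jhfng,vrne,ynhaa] add [shelg] -> 11 lines: cfylh uhwwc mduc shelg vrtb mvxu ypbl nmf xqv ydqpj hukvl
Hunk 3: at line 7 remove [nmf,xqv,ydqpj] add [urqi] -> 9 lines: cfylh uhwwc mduc shelg vrtb mvxu ypbl urqi hukvl
Hunk 4: at line 1 remove [mduc,shelg,vrtb] add [uspvs,sqtjq,idw] -> 9 lines: cfylh uhwwc uspvs sqtjq idw mvxu ypbl urqi hukvl
Final line 5: idw

Answer: idw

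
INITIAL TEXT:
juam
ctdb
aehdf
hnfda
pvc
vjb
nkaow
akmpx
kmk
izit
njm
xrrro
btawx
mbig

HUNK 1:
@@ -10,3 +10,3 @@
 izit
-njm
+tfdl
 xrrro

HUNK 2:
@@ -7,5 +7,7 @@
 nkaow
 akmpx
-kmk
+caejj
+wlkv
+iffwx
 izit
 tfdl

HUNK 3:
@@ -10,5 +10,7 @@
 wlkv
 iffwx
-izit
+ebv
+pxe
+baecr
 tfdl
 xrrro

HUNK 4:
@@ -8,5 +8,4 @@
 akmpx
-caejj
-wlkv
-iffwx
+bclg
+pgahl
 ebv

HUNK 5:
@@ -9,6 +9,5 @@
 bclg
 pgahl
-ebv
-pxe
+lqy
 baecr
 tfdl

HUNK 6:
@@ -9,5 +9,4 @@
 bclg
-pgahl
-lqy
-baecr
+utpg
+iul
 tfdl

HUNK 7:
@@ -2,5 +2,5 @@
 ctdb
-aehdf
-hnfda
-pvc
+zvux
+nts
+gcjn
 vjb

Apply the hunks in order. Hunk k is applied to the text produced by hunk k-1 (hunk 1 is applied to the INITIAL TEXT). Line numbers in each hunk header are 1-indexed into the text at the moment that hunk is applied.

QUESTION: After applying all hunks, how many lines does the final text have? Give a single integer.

Hunk 1: at line 10 remove [njm] add [tfdl] -> 14 lines: juam ctdb aehdf hnfda pvc vjb nkaow akmpx kmk izit tfdl xrrro btawx mbig
Hunk 2: at line 7 remove [kmk] add [caejj,wlkv,iffwx] -> 16 lines: juam ctdb aehdf hnfda pvc vjb nkaow akmpx caejj wlkv iffwx izit tfdl xrrro btawx mbig
Hunk 3: at line 10 remove [izit] add [ebv,pxe,baecr] -> 18 lines: juam ctdb aehdf hnfda pvc vjb nkaow akmpx caejj wlkv iffwx ebv pxe baecr tfdl xrrro btawx mbig
Hunk 4: at line 8 remove [caejj,wlkv,iffwx] add [bclg,pgahl] -> 17 lines: juam ctdb aehdf hnfda pvc vjb nkaow akmpx bclg pgahl ebv pxe baecr tfdl xrrro btawx mbig
Hunk 5: at line 9 remove [ebv,pxe] add [lqy] -> 16 lines: juam ctdb aehdf hnfda pvc vjb nkaow akmpx bclg pgahl lqy baecr tfdl xrrro btawx mbig
Hunk 6: at line 9 remove [pgahl,lqy,baecr] add [utpg,iul] -> 15 lines: juam ctdb aehdf hnfda pvc vjb nkaow akmpx bclg utpg iul tfdl xrrro btawx mbig
Hunk 7: at line 2 remove [aehdf,hnfda,pvc] add [zvux,nts,gcjn] -> 15 lines: juam ctdb zvux nts gcjn vjb nkaow akmpx bclg utpg iul tfdl xrrro btawx mbig
Final line count: 15

Answer: 15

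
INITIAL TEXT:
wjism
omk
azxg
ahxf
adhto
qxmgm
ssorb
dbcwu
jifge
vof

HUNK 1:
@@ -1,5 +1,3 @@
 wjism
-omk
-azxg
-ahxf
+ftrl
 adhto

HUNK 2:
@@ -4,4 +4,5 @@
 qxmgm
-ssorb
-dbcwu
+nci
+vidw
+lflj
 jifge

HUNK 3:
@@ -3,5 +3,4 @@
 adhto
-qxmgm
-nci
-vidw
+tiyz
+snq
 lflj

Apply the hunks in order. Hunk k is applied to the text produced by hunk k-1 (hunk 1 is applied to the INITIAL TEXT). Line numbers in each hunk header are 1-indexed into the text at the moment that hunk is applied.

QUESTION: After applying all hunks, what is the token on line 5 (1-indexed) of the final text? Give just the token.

Hunk 1: at line 1 remove [omk,azxg,ahxf] add [ftrl] -> 8 lines: wjism ftrl adhto qxmgm ssorb dbcwu jifge vof
Hunk 2: at line 4 remove [ssorb,dbcwu] add [nci,vidw,lflj] -> 9 lines: wjism ftrl adhto qxmgm nci vidw lflj jifge vof
Hunk 3: at line 3 remove [qxmgm,nci,vidw] add [tiyz,snq] -> 8 lines: wjism ftrl adhto tiyz snq lflj jifge vof
Final line 5: snq

Answer: snq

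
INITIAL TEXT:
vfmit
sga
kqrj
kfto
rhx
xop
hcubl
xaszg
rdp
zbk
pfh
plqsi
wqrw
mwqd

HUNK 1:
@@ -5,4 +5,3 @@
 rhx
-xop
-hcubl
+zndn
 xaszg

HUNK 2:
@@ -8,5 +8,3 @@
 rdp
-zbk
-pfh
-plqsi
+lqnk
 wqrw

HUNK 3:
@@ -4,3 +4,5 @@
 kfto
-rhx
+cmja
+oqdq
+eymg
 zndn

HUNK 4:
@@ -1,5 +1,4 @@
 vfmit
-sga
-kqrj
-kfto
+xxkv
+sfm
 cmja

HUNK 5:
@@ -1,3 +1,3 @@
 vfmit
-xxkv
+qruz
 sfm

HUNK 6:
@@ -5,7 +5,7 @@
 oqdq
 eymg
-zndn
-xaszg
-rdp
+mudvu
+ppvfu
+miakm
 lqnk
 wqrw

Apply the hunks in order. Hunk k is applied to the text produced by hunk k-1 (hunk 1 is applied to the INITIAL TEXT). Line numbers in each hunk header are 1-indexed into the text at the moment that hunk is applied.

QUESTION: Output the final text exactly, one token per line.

Answer: vfmit
qruz
sfm
cmja
oqdq
eymg
mudvu
ppvfu
miakm
lqnk
wqrw
mwqd

Derivation:
Hunk 1: at line 5 remove [xop,hcubl] add [zndn] -> 13 lines: vfmit sga kqrj kfto rhx zndn xaszg rdp zbk pfh plqsi wqrw mwqd
Hunk 2: at line 8 remove [zbk,pfh,plqsi] add [lqnk] -> 11 lines: vfmit sga kqrj kfto rhx zndn xaszg rdp lqnk wqrw mwqd
Hunk 3: at line 4 remove [rhx] add [cmja,oqdq,eymg] -> 13 lines: vfmit sga kqrj kfto cmja oqdq eymg zndn xaszg rdp lqnk wqrw mwqd
Hunk 4: at line 1 remove [sga,kqrj,kfto] add [xxkv,sfm] -> 12 lines: vfmit xxkv sfm cmja oqdq eymg zndn xaszg rdp lqnk wqrw mwqd
Hunk 5: at line 1 remove [xxkv] add [qruz] -> 12 lines: vfmit qruz sfm cmja oqdq eymg zndn xaszg rdp lqnk wqrw mwqd
Hunk 6: at line 5 remove [zndn,xaszg,rdp] add [mudvu,ppvfu,miakm] -> 12 lines: vfmit qruz sfm cmja oqdq eymg mudvu ppvfu miakm lqnk wqrw mwqd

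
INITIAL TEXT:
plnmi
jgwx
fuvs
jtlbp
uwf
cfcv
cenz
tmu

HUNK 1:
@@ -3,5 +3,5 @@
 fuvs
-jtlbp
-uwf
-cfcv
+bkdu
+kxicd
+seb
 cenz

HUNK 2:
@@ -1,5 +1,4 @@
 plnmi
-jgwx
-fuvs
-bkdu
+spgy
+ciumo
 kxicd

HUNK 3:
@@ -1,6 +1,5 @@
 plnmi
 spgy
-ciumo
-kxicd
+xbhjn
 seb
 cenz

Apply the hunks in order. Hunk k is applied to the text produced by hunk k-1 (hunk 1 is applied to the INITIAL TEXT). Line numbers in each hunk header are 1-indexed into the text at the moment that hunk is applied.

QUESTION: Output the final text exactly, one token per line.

Hunk 1: at line 3 remove [jtlbp,uwf,cfcv] add [bkdu,kxicd,seb] -> 8 lines: plnmi jgwx fuvs bkdu kxicd seb cenz tmu
Hunk 2: at line 1 remove [jgwx,fuvs,bkdu] add [spgy,ciumo] -> 7 lines: plnmi spgy ciumo kxicd seb cenz tmu
Hunk 3: at line 1 remove [ciumo,kxicd] add [xbhjn] -> 6 lines: plnmi spgy xbhjn seb cenz tmu

Answer: plnmi
spgy
xbhjn
seb
cenz
tmu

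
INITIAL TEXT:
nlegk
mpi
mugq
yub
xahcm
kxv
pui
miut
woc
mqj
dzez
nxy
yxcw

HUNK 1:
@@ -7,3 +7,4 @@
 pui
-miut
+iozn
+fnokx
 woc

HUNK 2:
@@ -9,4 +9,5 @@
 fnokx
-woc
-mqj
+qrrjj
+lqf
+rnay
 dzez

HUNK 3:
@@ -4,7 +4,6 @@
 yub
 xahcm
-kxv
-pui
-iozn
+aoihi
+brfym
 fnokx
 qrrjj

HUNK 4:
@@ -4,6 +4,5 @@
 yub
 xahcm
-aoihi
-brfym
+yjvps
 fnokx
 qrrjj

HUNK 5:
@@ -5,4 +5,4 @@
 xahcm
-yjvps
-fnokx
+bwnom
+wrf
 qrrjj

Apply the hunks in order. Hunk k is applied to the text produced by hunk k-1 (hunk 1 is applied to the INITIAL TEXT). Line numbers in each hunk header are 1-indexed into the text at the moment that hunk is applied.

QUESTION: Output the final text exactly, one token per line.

Answer: nlegk
mpi
mugq
yub
xahcm
bwnom
wrf
qrrjj
lqf
rnay
dzez
nxy
yxcw

Derivation:
Hunk 1: at line 7 remove [miut] add [iozn,fnokx] -> 14 lines: nlegk mpi mugq yub xahcm kxv pui iozn fnokx woc mqj dzez nxy yxcw
Hunk 2: at line 9 remove [woc,mqj] add [qrrjj,lqf,rnay] -> 15 lines: nlegk mpi mugq yub xahcm kxv pui iozn fnokx qrrjj lqf rnay dzez nxy yxcw
Hunk 3: at line 4 remove [kxv,pui,iozn] add [aoihi,brfym] -> 14 lines: nlegk mpi mugq yub xahcm aoihi brfym fnokx qrrjj lqf rnay dzez nxy yxcw
Hunk 4: at line 4 remove [aoihi,brfym] add [yjvps] -> 13 lines: nlegk mpi mugq yub xahcm yjvps fnokx qrrjj lqf rnay dzez nxy yxcw
Hunk 5: at line 5 remove [yjvps,fnokx] add [bwnom,wrf] -> 13 lines: nlegk mpi mugq yub xahcm bwnom wrf qrrjj lqf rnay dzez nxy yxcw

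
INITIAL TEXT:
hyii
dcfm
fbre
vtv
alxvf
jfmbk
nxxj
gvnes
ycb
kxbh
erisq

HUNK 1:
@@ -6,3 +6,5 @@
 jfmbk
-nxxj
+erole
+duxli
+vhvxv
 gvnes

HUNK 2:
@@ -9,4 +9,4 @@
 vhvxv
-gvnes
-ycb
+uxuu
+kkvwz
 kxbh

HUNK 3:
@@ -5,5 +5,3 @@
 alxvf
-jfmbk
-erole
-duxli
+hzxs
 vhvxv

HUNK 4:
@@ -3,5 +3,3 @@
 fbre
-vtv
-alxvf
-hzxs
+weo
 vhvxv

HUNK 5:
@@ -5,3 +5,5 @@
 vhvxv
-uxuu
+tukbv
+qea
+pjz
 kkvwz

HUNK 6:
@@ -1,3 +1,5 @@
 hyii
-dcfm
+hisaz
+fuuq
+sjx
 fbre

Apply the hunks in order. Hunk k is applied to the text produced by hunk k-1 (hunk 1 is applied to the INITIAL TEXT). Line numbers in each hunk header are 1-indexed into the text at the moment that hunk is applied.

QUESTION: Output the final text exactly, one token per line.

Answer: hyii
hisaz
fuuq
sjx
fbre
weo
vhvxv
tukbv
qea
pjz
kkvwz
kxbh
erisq

Derivation:
Hunk 1: at line 6 remove [nxxj] add [erole,duxli,vhvxv] -> 13 lines: hyii dcfm fbre vtv alxvf jfmbk erole duxli vhvxv gvnes ycb kxbh erisq
Hunk 2: at line 9 remove [gvnes,ycb] add [uxuu,kkvwz] -> 13 lines: hyii dcfm fbre vtv alxvf jfmbk erole duxli vhvxv uxuu kkvwz kxbh erisq
Hunk 3: at line 5 remove [jfmbk,erole,duxli] add [hzxs] -> 11 lines: hyii dcfm fbre vtv alxvf hzxs vhvxv uxuu kkvwz kxbh erisq
Hunk 4: at line 3 remove [vtv,alxvf,hzxs] add [weo] -> 9 lines: hyii dcfm fbre weo vhvxv uxuu kkvwz kxbh erisq
Hunk 5: at line 5 remove [uxuu] add [tukbv,qea,pjz] -> 11 lines: hyii dcfm fbre weo vhvxv tukbv qea pjz kkvwz kxbh erisq
Hunk 6: at line 1 remove [dcfm] add [hisaz,fuuq,sjx] -> 13 lines: hyii hisaz fuuq sjx fbre weo vhvxv tukbv qea pjz kkvwz kxbh erisq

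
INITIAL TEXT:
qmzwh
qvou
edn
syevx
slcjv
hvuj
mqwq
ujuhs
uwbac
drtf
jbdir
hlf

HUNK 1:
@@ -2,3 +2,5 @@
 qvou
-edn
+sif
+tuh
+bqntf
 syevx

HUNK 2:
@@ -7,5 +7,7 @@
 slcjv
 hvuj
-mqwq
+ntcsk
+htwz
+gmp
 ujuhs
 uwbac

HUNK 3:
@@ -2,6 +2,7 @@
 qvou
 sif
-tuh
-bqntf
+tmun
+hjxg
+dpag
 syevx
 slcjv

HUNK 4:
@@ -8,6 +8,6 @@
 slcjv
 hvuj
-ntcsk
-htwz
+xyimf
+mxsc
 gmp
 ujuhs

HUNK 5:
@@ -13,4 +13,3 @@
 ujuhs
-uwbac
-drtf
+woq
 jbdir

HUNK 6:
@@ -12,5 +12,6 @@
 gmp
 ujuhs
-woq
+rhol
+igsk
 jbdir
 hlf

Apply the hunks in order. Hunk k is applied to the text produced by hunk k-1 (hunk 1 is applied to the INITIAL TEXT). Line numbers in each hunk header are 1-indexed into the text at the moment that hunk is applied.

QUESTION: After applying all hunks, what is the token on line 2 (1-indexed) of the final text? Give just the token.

Hunk 1: at line 2 remove [edn] add [sif,tuh,bqntf] -> 14 lines: qmzwh qvou sif tuh bqntf syevx slcjv hvuj mqwq ujuhs uwbac drtf jbdir hlf
Hunk 2: at line 7 remove [mqwq] add [ntcsk,htwz,gmp] -> 16 lines: qmzwh qvou sif tuh bqntf syevx slcjv hvuj ntcsk htwz gmp ujuhs uwbac drtf jbdir hlf
Hunk 3: at line 2 remove [tuh,bqntf] add [tmun,hjxg,dpag] -> 17 lines: qmzwh qvou sif tmun hjxg dpag syevx slcjv hvuj ntcsk htwz gmp ujuhs uwbac drtf jbdir hlf
Hunk 4: at line 8 remove [ntcsk,htwz] add [xyimf,mxsc] -> 17 lines: qmzwh qvou sif tmun hjxg dpag syevx slcjv hvuj xyimf mxsc gmp ujuhs uwbac drtf jbdir hlf
Hunk 5: at line 13 remove [uwbac,drtf] add [woq] -> 16 lines: qmzwh qvou sif tmun hjxg dpag syevx slcjv hvuj xyimf mxsc gmp ujuhs woq jbdir hlf
Hunk 6: at line 12 remove [woq] add [rhol,igsk] -> 17 lines: qmzwh qvou sif tmun hjxg dpag syevx slcjv hvuj xyimf mxsc gmp ujuhs rhol igsk jbdir hlf
Final line 2: qvou

Answer: qvou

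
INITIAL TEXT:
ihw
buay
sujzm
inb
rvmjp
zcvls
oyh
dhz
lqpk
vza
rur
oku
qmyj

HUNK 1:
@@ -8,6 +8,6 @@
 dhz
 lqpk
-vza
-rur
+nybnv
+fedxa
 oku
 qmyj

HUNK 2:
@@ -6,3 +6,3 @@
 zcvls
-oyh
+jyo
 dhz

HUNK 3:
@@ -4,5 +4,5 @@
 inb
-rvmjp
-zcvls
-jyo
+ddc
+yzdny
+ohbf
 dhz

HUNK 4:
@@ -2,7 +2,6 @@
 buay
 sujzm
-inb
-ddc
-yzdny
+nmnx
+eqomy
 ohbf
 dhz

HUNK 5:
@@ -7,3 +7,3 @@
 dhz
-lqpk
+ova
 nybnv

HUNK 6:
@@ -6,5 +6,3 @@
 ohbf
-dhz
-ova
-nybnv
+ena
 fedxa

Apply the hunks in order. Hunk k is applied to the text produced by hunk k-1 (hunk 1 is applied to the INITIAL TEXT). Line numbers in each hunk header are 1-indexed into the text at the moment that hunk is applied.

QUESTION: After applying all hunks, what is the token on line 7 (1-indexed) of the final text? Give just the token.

Hunk 1: at line 8 remove [vza,rur] add [nybnv,fedxa] -> 13 lines: ihw buay sujzm inb rvmjp zcvls oyh dhz lqpk nybnv fedxa oku qmyj
Hunk 2: at line 6 remove [oyh] add [jyo] -> 13 lines: ihw buay sujzm inb rvmjp zcvls jyo dhz lqpk nybnv fedxa oku qmyj
Hunk 3: at line 4 remove [rvmjp,zcvls,jyo] add [ddc,yzdny,ohbf] -> 13 lines: ihw buay sujzm inb ddc yzdny ohbf dhz lqpk nybnv fedxa oku qmyj
Hunk 4: at line 2 remove [inb,ddc,yzdny] add [nmnx,eqomy] -> 12 lines: ihw buay sujzm nmnx eqomy ohbf dhz lqpk nybnv fedxa oku qmyj
Hunk 5: at line 7 remove [lqpk] add [ova] -> 12 lines: ihw buay sujzm nmnx eqomy ohbf dhz ova nybnv fedxa oku qmyj
Hunk 6: at line 6 remove [dhz,ova,nybnv] add [ena] -> 10 lines: ihw buay sujzm nmnx eqomy ohbf ena fedxa oku qmyj
Final line 7: ena

Answer: ena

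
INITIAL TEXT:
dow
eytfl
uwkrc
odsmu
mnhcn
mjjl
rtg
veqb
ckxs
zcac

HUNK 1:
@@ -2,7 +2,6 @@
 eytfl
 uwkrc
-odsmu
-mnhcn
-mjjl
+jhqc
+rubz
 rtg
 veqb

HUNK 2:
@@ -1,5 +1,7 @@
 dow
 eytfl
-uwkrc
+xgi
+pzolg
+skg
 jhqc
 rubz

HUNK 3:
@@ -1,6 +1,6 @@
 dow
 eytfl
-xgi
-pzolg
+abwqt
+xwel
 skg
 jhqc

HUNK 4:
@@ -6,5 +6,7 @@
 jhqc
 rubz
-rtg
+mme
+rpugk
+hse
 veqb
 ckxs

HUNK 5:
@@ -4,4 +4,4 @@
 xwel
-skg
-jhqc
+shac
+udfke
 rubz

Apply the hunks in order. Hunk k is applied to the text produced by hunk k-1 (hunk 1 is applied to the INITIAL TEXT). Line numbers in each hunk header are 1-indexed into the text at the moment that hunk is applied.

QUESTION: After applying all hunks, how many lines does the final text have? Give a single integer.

Answer: 13

Derivation:
Hunk 1: at line 2 remove [odsmu,mnhcn,mjjl] add [jhqc,rubz] -> 9 lines: dow eytfl uwkrc jhqc rubz rtg veqb ckxs zcac
Hunk 2: at line 1 remove [uwkrc] add [xgi,pzolg,skg] -> 11 lines: dow eytfl xgi pzolg skg jhqc rubz rtg veqb ckxs zcac
Hunk 3: at line 1 remove [xgi,pzolg] add [abwqt,xwel] -> 11 lines: dow eytfl abwqt xwel skg jhqc rubz rtg veqb ckxs zcac
Hunk 4: at line 6 remove [rtg] add [mme,rpugk,hse] -> 13 lines: dow eytfl abwqt xwel skg jhqc rubz mme rpugk hse veqb ckxs zcac
Hunk 5: at line 4 remove [skg,jhqc] add [shac,udfke] -> 13 lines: dow eytfl abwqt xwel shac udfke rubz mme rpugk hse veqb ckxs zcac
Final line count: 13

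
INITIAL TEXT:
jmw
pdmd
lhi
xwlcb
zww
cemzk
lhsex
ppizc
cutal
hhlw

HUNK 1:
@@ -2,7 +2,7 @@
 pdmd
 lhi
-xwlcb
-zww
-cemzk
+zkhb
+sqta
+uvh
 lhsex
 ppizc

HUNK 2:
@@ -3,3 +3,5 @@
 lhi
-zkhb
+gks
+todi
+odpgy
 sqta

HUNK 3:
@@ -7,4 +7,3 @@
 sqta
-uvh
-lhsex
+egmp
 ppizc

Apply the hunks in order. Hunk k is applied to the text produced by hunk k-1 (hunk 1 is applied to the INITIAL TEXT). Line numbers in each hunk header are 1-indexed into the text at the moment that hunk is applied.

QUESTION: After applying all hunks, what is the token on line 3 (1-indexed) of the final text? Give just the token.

Hunk 1: at line 2 remove [xwlcb,zww,cemzk] add [zkhb,sqta,uvh] -> 10 lines: jmw pdmd lhi zkhb sqta uvh lhsex ppizc cutal hhlw
Hunk 2: at line 3 remove [zkhb] add [gks,todi,odpgy] -> 12 lines: jmw pdmd lhi gks todi odpgy sqta uvh lhsex ppizc cutal hhlw
Hunk 3: at line 7 remove [uvh,lhsex] add [egmp] -> 11 lines: jmw pdmd lhi gks todi odpgy sqta egmp ppizc cutal hhlw
Final line 3: lhi

Answer: lhi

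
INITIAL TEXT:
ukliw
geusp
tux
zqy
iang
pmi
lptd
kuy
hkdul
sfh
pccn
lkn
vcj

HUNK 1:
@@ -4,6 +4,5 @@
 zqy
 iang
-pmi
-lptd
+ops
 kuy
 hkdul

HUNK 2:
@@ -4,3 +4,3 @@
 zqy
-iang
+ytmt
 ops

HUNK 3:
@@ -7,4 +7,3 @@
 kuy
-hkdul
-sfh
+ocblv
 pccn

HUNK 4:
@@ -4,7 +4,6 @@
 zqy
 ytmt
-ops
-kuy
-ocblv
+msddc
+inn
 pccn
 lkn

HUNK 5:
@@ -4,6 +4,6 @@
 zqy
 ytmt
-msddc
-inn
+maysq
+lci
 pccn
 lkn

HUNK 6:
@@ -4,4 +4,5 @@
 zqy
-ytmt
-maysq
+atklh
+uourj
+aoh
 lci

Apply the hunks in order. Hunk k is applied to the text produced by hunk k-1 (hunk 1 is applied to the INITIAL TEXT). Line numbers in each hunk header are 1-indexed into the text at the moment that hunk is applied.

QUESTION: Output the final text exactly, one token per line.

Answer: ukliw
geusp
tux
zqy
atklh
uourj
aoh
lci
pccn
lkn
vcj

Derivation:
Hunk 1: at line 4 remove [pmi,lptd] add [ops] -> 12 lines: ukliw geusp tux zqy iang ops kuy hkdul sfh pccn lkn vcj
Hunk 2: at line 4 remove [iang] add [ytmt] -> 12 lines: ukliw geusp tux zqy ytmt ops kuy hkdul sfh pccn lkn vcj
Hunk 3: at line 7 remove [hkdul,sfh] add [ocblv] -> 11 lines: ukliw geusp tux zqy ytmt ops kuy ocblv pccn lkn vcj
Hunk 4: at line 4 remove [ops,kuy,ocblv] add [msddc,inn] -> 10 lines: ukliw geusp tux zqy ytmt msddc inn pccn lkn vcj
Hunk 5: at line 4 remove [msddc,inn] add [maysq,lci] -> 10 lines: ukliw geusp tux zqy ytmt maysq lci pccn lkn vcj
Hunk 6: at line 4 remove [ytmt,maysq] add [atklh,uourj,aoh] -> 11 lines: ukliw geusp tux zqy atklh uourj aoh lci pccn lkn vcj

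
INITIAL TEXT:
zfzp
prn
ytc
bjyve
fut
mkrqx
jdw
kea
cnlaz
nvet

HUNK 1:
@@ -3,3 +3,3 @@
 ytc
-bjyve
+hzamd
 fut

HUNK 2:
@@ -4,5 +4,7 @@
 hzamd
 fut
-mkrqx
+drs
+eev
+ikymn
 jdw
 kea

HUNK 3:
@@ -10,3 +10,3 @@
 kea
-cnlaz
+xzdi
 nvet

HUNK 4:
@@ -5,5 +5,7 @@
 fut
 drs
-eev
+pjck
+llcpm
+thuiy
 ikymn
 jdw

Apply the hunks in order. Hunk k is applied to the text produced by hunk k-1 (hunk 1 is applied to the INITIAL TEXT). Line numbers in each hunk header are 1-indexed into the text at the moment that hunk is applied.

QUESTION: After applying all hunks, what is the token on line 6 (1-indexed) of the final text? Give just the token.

Hunk 1: at line 3 remove [bjyve] add [hzamd] -> 10 lines: zfzp prn ytc hzamd fut mkrqx jdw kea cnlaz nvet
Hunk 2: at line 4 remove [mkrqx] add [drs,eev,ikymn] -> 12 lines: zfzp prn ytc hzamd fut drs eev ikymn jdw kea cnlaz nvet
Hunk 3: at line 10 remove [cnlaz] add [xzdi] -> 12 lines: zfzp prn ytc hzamd fut drs eev ikymn jdw kea xzdi nvet
Hunk 4: at line 5 remove [eev] add [pjck,llcpm,thuiy] -> 14 lines: zfzp prn ytc hzamd fut drs pjck llcpm thuiy ikymn jdw kea xzdi nvet
Final line 6: drs

Answer: drs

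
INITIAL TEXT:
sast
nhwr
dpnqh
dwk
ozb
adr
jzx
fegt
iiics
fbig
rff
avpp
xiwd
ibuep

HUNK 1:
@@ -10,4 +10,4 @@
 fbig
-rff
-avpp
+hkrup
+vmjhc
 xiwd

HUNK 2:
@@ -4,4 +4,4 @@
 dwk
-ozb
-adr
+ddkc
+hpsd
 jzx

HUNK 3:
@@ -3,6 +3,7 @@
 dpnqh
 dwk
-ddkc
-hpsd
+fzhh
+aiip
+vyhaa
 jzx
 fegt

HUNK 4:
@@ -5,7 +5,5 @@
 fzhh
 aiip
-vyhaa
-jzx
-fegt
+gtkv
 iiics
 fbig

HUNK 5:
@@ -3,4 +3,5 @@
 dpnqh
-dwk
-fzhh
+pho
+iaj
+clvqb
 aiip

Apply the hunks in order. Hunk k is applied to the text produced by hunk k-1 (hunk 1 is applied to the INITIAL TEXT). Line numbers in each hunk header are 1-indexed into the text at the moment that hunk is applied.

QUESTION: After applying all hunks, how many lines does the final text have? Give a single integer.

Answer: 14

Derivation:
Hunk 1: at line 10 remove [rff,avpp] add [hkrup,vmjhc] -> 14 lines: sast nhwr dpnqh dwk ozb adr jzx fegt iiics fbig hkrup vmjhc xiwd ibuep
Hunk 2: at line 4 remove [ozb,adr] add [ddkc,hpsd] -> 14 lines: sast nhwr dpnqh dwk ddkc hpsd jzx fegt iiics fbig hkrup vmjhc xiwd ibuep
Hunk 3: at line 3 remove [ddkc,hpsd] add [fzhh,aiip,vyhaa] -> 15 lines: sast nhwr dpnqh dwk fzhh aiip vyhaa jzx fegt iiics fbig hkrup vmjhc xiwd ibuep
Hunk 4: at line 5 remove [vyhaa,jzx,fegt] add [gtkv] -> 13 lines: sast nhwr dpnqh dwk fzhh aiip gtkv iiics fbig hkrup vmjhc xiwd ibuep
Hunk 5: at line 3 remove [dwk,fzhh] add [pho,iaj,clvqb] -> 14 lines: sast nhwr dpnqh pho iaj clvqb aiip gtkv iiics fbig hkrup vmjhc xiwd ibuep
Final line count: 14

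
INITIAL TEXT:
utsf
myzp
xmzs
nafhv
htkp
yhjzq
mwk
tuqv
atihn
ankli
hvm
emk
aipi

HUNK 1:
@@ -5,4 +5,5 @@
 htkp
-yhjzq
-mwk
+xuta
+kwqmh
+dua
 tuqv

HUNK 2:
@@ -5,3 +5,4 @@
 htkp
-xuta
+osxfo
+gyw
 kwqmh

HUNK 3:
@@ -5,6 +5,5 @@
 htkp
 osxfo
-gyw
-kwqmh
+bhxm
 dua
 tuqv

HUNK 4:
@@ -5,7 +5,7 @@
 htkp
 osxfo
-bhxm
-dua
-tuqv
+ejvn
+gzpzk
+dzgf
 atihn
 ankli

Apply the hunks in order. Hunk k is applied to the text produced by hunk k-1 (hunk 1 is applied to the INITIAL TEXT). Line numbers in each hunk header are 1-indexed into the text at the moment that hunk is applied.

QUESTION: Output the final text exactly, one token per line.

Answer: utsf
myzp
xmzs
nafhv
htkp
osxfo
ejvn
gzpzk
dzgf
atihn
ankli
hvm
emk
aipi

Derivation:
Hunk 1: at line 5 remove [yhjzq,mwk] add [xuta,kwqmh,dua] -> 14 lines: utsf myzp xmzs nafhv htkp xuta kwqmh dua tuqv atihn ankli hvm emk aipi
Hunk 2: at line 5 remove [xuta] add [osxfo,gyw] -> 15 lines: utsf myzp xmzs nafhv htkp osxfo gyw kwqmh dua tuqv atihn ankli hvm emk aipi
Hunk 3: at line 5 remove [gyw,kwqmh] add [bhxm] -> 14 lines: utsf myzp xmzs nafhv htkp osxfo bhxm dua tuqv atihn ankli hvm emk aipi
Hunk 4: at line 5 remove [bhxm,dua,tuqv] add [ejvn,gzpzk,dzgf] -> 14 lines: utsf myzp xmzs nafhv htkp osxfo ejvn gzpzk dzgf atihn ankli hvm emk aipi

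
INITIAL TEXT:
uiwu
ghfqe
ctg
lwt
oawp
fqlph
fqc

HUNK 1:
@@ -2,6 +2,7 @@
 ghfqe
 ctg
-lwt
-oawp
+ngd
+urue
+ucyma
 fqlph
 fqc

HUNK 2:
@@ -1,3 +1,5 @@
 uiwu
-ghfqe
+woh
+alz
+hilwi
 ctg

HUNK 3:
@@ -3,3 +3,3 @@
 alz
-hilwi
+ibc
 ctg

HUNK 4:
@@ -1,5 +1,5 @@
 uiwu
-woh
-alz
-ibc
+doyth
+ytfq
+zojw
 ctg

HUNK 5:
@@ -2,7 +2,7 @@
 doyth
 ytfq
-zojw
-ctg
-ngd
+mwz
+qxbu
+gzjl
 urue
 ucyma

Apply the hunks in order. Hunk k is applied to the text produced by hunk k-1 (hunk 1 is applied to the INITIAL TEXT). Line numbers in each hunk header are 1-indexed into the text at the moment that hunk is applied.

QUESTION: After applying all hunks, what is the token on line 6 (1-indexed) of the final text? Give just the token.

Hunk 1: at line 2 remove [lwt,oawp] add [ngd,urue,ucyma] -> 8 lines: uiwu ghfqe ctg ngd urue ucyma fqlph fqc
Hunk 2: at line 1 remove [ghfqe] add [woh,alz,hilwi] -> 10 lines: uiwu woh alz hilwi ctg ngd urue ucyma fqlph fqc
Hunk 3: at line 3 remove [hilwi] add [ibc] -> 10 lines: uiwu woh alz ibc ctg ngd urue ucyma fqlph fqc
Hunk 4: at line 1 remove [woh,alz,ibc] add [doyth,ytfq,zojw] -> 10 lines: uiwu doyth ytfq zojw ctg ngd urue ucyma fqlph fqc
Hunk 5: at line 2 remove [zojw,ctg,ngd] add [mwz,qxbu,gzjl] -> 10 lines: uiwu doyth ytfq mwz qxbu gzjl urue ucyma fqlph fqc
Final line 6: gzjl

Answer: gzjl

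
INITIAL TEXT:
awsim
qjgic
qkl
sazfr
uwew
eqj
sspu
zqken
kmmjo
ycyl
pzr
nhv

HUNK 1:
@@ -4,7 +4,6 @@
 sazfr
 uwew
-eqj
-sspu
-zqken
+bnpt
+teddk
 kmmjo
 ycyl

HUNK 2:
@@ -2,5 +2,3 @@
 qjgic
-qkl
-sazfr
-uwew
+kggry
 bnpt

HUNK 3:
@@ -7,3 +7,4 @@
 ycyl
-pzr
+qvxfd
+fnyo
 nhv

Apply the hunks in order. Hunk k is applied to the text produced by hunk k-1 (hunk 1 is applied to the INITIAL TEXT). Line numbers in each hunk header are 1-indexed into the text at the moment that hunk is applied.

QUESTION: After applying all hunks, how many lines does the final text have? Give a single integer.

Hunk 1: at line 4 remove [eqj,sspu,zqken] add [bnpt,teddk] -> 11 lines: awsim qjgic qkl sazfr uwew bnpt teddk kmmjo ycyl pzr nhv
Hunk 2: at line 2 remove [qkl,sazfr,uwew] add [kggry] -> 9 lines: awsim qjgic kggry bnpt teddk kmmjo ycyl pzr nhv
Hunk 3: at line 7 remove [pzr] add [qvxfd,fnyo] -> 10 lines: awsim qjgic kggry bnpt teddk kmmjo ycyl qvxfd fnyo nhv
Final line count: 10

Answer: 10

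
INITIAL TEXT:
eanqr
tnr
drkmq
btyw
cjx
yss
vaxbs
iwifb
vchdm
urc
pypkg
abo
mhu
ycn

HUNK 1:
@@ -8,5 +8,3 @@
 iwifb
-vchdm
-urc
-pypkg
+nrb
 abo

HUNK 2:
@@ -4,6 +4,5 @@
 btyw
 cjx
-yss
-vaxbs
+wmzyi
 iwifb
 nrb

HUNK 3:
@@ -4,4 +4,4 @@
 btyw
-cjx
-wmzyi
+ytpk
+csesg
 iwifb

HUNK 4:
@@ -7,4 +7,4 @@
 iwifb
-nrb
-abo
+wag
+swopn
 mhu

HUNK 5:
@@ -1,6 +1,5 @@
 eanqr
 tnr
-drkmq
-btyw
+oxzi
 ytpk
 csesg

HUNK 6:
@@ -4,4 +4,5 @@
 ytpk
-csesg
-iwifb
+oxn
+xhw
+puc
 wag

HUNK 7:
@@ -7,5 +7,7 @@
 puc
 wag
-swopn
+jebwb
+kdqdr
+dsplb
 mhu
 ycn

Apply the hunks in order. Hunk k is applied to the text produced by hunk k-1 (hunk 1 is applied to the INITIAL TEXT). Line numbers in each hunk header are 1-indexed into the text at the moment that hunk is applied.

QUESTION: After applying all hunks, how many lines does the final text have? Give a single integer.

Answer: 13

Derivation:
Hunk 1: at line 8 remove [vchdm,urc,pypkg] add [nrb] -> 12 lines: eanqr tnr drkmq btyw cjx yss vaxbs iwifb nrb abo mhu ycn
Hunk 2: at line 4 remove [yss,vaxbs] add [wmzyi] -> 11 lines: eanqr tnr drkmq btyw cjx wmzyi iwifb nrb abo mhu ycn
Hunk 3: at line 4 remove [cjx,wmzyi] add [ytpk,csesg] -> 11 lines: eanqr tnr drkmq btyw ytpk csesg iwifb nrb abo mhu ycn
Hunk 4: at line 7 remove [nrb,abo] add [wag,swopn] -> 11 lines: eanqr tnr drkmq btyw ytpk csesg iwifb wag swopn mhu ycn
Hunk 5: at line 1 remove [drkmq,btyw] add [oxzi] -> 10 lines: eanqr tnr oxzi ytpk csesg iwifb wag swopn mhu ycn
Hunk 6: at line 4 remove [csesg,iwifb] add [oxn,xhw,puc] -> 11 lines: eanqr tnr oxzi ytpk oxn xhw puc wag swopn mhu ycn
Hunk 7: at line 7 remove [swopn] add [jebwb,kdqdr,dsplb] -> 13 lines: eanqr tnr oxzi ytpk oxn xhw puc wag jebwb kdqdr dsplb mhu ycn
Final line count: 13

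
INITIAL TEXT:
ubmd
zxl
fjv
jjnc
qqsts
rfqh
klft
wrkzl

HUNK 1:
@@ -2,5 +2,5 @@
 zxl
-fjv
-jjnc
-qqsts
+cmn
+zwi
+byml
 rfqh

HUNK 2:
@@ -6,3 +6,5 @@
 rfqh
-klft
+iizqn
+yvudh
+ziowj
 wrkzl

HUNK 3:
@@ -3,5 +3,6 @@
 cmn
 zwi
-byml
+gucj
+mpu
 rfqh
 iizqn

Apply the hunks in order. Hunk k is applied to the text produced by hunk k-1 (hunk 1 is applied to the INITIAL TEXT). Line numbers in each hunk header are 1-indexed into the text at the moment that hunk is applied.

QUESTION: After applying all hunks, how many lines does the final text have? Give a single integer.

Hunk 1: at line 2 remove [fjv,jjnc,qqsts] add [cmn,zwi,byml] -> 8 lines: ubmd zxl cmn zwi byml rfqh klft wrkzl
Hunk 2: at line 6 remove [klft] add [iizqn,yvudh,ziowj] -> 10 lines: ubmd zxl cmn zwi byml rfqh iizqn yvudh ziowj wrkzl
Hunk 3: at line 3 remove [byml] add [gucj,mpu] -> 11 lines: ubmd zxl cmn zwi gucj mpu rfqh iizqn yvudh ziowj wrkzl
Final line count: 11

Answer: 11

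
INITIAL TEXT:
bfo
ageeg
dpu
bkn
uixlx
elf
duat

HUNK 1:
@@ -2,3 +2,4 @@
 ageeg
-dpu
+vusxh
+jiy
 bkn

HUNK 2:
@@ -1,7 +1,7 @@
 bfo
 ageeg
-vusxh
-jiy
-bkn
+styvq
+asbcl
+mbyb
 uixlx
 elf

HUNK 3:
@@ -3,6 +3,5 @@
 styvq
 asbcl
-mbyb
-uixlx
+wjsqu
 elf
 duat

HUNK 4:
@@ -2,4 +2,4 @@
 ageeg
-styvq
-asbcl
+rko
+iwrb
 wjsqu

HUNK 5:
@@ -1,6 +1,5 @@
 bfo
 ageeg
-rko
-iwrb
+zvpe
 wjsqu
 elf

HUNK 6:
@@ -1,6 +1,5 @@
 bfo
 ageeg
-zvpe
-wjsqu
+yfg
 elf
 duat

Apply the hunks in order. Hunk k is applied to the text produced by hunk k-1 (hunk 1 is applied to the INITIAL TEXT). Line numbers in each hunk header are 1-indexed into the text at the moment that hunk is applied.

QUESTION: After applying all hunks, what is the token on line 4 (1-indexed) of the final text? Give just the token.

Hunk 1: at line 2 remove [dpu] add [vusxh,jiy] -> 8 lines: bfo ageeg vusxh jiy bkn uixlx elf duat
Hunk 2: at line 1 remove [vusxh,jiy,bkn] add [styvq,asbcl,mbyb] -> 8 lines: bfo ageeg styvq asbcl mbyb uixlx elf duat
Hunk 3: at line 3 remove [mbyb,uixlx] add [wjsqu] -> 7 lines: bfo ageeg styvq asbcl wjsqu elf duat
Hunk 4: at line 2 remove [styvq,asbcl] add [rko,iwrb] -> 7 lines: bfo ageeg rko iwrb wjsqu elf duat
Hunk 5: at line 1 remove [rko,iwrb] add [zvpe] -> 6 lines: bfo ageeg zvpe wjsqu elf duat
Hunk 6: at line 1 remove [zvpe,wjsqu] add [yfg] -> 5 lines: bfo ageeg yfg elf duat
Final line 4: elf

Answer: elf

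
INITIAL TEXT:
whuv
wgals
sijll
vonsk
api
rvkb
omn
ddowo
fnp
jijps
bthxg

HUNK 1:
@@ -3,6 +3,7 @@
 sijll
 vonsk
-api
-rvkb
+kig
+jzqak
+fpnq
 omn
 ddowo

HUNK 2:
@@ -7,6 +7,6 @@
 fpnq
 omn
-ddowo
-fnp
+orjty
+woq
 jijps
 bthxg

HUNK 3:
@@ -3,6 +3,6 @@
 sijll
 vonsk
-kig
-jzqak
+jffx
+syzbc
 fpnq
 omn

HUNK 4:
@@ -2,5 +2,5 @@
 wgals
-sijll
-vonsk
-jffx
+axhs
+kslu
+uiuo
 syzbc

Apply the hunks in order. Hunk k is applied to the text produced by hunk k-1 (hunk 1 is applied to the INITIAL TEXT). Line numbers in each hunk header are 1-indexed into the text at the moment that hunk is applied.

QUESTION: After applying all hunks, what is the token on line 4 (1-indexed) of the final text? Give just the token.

Hunk 1: at line 3 remove [api,rvkb] add [kig,jzqak,fpnq] -> 12 lines: whuv wgals sijll vonsk kig jzqak fpnq omn ddowo fnp jijps bthxg
Hunk 2: at line 7 remove [ddowo,fnp] add [orjty,woq] -> 12 lines: whuv wgals sijll vonsk kig jzqak fpnq omn orjty woq jijps bthxg
Hunk 3: at line 3 remove [kig,jzqak] add [jffx,syzbc] -> 12 lines: whuv wgals sijll vonsk jffx syzbc fpnq omn orjty woq jijps bthxg
Hunk 4: at line 2 remove [sijll,vonsk,jffx] add [axhs,kslu,uiuo] -> 12 lines: whuv wgals axhs kslu uiuo syzbc fpnq omn orjty woq jijps bthxg
Final line 4: kslu

Answer: kslu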